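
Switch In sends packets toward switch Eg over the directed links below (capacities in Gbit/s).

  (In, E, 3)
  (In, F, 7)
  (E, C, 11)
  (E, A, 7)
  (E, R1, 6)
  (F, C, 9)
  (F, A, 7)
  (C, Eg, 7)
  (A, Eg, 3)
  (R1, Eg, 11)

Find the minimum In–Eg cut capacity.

Augment In→E→C→Eg: bottleneck 3, flow now 3.
Augment In→F→C→Eg: bottleneck 4, flow now 7.
Augment In→F→A→Eg: bottleneck 3, flow now 10.
No augmenting path remains; maximum flow = 10.
By max-flow min-cut, the minimum cut capacity equals the max flow.
In the residual graph, reachable from In: {In}.
Min-cut edges: In→E (3), In→F (7); capacity 3 + 7 = 10.

10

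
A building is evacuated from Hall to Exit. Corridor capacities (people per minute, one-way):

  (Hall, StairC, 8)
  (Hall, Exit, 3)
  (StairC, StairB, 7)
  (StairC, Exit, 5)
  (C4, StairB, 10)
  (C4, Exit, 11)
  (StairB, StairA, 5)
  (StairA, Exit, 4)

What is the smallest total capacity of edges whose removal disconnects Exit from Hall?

Augment Hall→Exit: bottleneck 3, flow now 3.
Augment Hall→StairC→Exit: bottleneck 5, flow now 8.
Augment Hall→StairC→StairB→StairA→Exit: bottleneck 3, flow now 11.
No augmenting path remains; maximum flow = 11.
By max-flow min-cut, the minimum cut capacity equals the max flow.
In the residual graph, reachable from Hall: {Hall}.
Min-cut edges: Hall→StairC (8), Hall→Exit (3); capacity 8 + 3 = 11.

11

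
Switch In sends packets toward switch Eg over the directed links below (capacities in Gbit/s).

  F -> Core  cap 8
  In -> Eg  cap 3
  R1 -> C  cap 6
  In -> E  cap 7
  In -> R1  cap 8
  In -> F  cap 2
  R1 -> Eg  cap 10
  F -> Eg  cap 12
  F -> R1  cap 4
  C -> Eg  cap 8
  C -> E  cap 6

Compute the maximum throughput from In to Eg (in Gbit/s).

13

Augment In→Eg: bottleneck 3, flow now 3.
Augment In→F→Eg: bottleneck 2, flow now 5.
Augment In→R1→Eg: bottleneck 8, flow now 13.
No augmenting path remains; maximum flow = 13.
In the residual graph, reachable from In: {In, E}.
Min-cut edges: In→F (2), In→R1 (8), In→Eg (3); capacity 2 + 8 + 3 = 13.
This cut is saturated, so no flow can exceed 13.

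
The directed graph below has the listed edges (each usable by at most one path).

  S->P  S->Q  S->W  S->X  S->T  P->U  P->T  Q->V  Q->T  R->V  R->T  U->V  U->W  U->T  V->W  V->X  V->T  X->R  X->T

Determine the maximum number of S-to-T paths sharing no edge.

4

Assign every edge capacity 1; by Menger, the answer equals the max flow.
Path S→T (+1); total 1.
Path S→P→T (+1); total 2.
Path S→Q→T (+1); total 3.
Path S→X→T (+1); total 4.
No residual S→T path; max flow = 4.
Certifying cut of size 4: {S→P, S→Q, S→T, S→X}.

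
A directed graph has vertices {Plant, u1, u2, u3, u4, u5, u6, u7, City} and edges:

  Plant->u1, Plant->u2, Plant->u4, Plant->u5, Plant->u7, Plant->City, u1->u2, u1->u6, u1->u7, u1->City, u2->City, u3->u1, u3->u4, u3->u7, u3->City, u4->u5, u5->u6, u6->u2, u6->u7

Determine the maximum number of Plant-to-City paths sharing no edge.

Assign every edge capacity 1; by Menger, the answer equals the max flow.
Path Plant→City (+1); total 1.
Path Plant→u1→City (+1); total 2.
Path Plant→u2→City (+1); total 3.
No residual Plant→City path; max flow = 3.
Certifying cut of size 3: {Plant→City, Plant→u1, u2→City}.

3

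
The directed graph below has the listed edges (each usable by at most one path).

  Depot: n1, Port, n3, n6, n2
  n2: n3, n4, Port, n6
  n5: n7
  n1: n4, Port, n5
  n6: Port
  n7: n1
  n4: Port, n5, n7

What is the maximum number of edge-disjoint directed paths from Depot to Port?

Assign every edge capacity 1; by Menger, the answer equals the max flow.
Path Depot→Port (+1); total 1.
Path Depot→n1→Port (+1); total 2.
Path Depot→n2→Port (+1); total 3.
Path Depot→n6→Port (+1); total 4.
No residual Depot→Port path; max flow = 4.
Certifying cut of size 4: {Depot→Port, Depot→n1, Depot→n2, Depot→n6}.

4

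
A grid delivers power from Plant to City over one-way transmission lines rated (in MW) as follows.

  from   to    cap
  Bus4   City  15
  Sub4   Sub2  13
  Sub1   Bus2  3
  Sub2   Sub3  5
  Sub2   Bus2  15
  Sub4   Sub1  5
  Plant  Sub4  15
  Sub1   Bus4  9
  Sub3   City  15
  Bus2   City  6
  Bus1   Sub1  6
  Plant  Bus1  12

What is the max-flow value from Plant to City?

Augment Plant→Sub4→Sub1→Bus4→City: bottleneck 5, flow now 5.
Augment Plant→Sub4→Sub2→Bus2→City: bottleneck 6, flow now 11.
Augment Plant→Sub4→Sub2→Sub3→City: bottleneck 4, flow now 15.
Augment Plant→Bus1→Sub1→Bus4→City: bottleneck 4, flow now 19.
Augment Plant→Bus1→Sub1→Sub4→Sub2→Sub3→City: bottleneck 1, flow now 20. (uses reverse residual edge)
No augmenting path remains; maximum flow = 20.
In the residual graph, reachable from Plant: {Plant, Sub4, Bus1, Sub1, Sub2, Bus2}.
Min-cut edges: Sub1→Bus4 (9), Sub2→Sub3 (5), Bus2→City (6); capacity 9 + 5 + 6 = 20.
This cut is saturated, so no flow can exceed 20.

20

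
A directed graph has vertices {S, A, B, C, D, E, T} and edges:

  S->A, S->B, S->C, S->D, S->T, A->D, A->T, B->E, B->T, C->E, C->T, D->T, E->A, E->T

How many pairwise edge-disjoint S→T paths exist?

5

Assign every edge capacity 1; by Menger, the answer equals the max flow.
Path S→T (+1); total 1.
Path S→A→T (+1); total 2.
Path S→B→T (+1); total 3.
Path S→C→T (+1); total 4.
Path S→D→T (+1); total 5.
No residual S→T path; max flow = 5.
Certifying cut of size 5: {S→A, S→B, S→C, S→D, S→T}.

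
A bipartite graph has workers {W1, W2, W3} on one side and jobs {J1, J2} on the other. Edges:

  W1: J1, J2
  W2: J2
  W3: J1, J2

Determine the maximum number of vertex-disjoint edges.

Unit-capacity flow: source→left, listed edges, right→sink; max matching = max flow.
Augmenting path W1→J1 (+1); matched 1.
Augmenting path W2→J2 (+1); matched 2.
No augmenting path remains; maximum matching = 2.
König certificate: {J1, J2} is a vertex cover of size 2 (every listed pair touches it), so no matching can be larger.

2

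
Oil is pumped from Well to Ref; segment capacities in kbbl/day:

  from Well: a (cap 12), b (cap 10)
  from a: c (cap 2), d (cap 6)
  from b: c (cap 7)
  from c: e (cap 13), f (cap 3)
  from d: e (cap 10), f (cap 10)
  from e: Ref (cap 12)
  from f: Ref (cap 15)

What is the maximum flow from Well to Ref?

15

Augment Well→a→c→e→Ref: bottleneck 2, flow now 2.
Augment Well→a→d→e→Ref: bottleneck 6, flow now 8.
Augment Well→b→c→e→Ref: bottleneck 4, flow now 12.
Augment Well→b→c→f→Ref: bottleneck 3, flow now 15.
No augmenting path remains; maximum flow = 15.
In the residual graph, reachable from Well: {Well, a, b}.
Min-cut edges: a→c (2), a→d (6), b→c (7); capacity 2 + 6 + 7 = 15.
This cut is saturated, so no flow can exceed 15.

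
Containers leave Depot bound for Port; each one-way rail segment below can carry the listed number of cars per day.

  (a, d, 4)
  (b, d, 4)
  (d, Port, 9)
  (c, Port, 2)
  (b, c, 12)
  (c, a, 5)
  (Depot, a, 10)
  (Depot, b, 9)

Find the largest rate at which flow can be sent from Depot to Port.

10

Augment Depot→a→d→Port: bottleneck 4, flow now 4.
Augment Depot→b→c→Port: bottleneck 2, flow now 6.
Augment Depot→b→d→Port: bottleneck 4, flow now 10.
No augmenting path remains; maximum flow = 10.
In the residual graph, reachable from Depot: {Depot, a, b, c}.
Min-cut edges: a→d (4), b→d (4), c→Port (2); capacity 4 + 4 + 2 = 10.
This cut is saturated, so no flow can exceed 10.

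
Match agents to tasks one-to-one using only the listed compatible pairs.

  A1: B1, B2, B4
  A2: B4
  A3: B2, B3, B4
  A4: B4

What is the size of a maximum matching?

3

Unit-capacity flow: source→left, listed edges, right→sink; max matching = max flow.
Augmenting path A1→B1 (+1); matched 1.
Augmenting path A2→B4 (+1); matched 2.
Augmenting path A3→B2 (+1); matched 3.
No augmenting path remains; maximum matching = 3.
König certificate: {A1, A3, B4} is a vertex cover of size 3 (every listed pair touches it), so no matching can be larger.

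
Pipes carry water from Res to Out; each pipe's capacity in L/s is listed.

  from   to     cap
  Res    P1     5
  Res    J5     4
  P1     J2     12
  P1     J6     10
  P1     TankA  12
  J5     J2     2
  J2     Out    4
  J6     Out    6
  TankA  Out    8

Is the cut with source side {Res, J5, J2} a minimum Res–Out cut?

No — its capacity is 9, but the minimum cut has capacity 7.

Given cut capacity: 5 + 4 = 9.
Augment Res→P1→J2→Out: bottleneck 4, flow now 4.
Augment Res→P1→J6→Out: bottleneck 1, flow now 5.
Augment Res→J5→J2→P1→J6→Out: bottleneck 2, flow now 7. (uses reverse residual edge)
No augmenting path remains; maximum flow = 7.
In the residual graph, reachable from Res: {Res, J5}.
Min-cut edges: Res→P1 (5), J5→J2 (2); capacity 5 + 2 = 7.
Cut capacity 9 exceeds the max flow 7, so it is not minimum.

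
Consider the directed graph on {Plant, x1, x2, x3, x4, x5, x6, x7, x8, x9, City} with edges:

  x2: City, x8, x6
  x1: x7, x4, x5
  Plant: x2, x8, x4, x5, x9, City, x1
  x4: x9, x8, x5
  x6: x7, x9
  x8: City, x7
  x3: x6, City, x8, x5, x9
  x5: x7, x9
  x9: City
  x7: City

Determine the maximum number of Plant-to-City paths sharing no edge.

Assign every edge capacity 1; by Menger, the answer equals the max flow.
Path Plant→City (+1); total 1.
Path Plant→x2→City (+1); total 2.
Path Plant→x8→City (+1); total 3.
Path Plant→x9→City (+1); total 4.
Path Plant→x1→x7→City (+1); total 5.
No residual Plant→City path; max flow = 5.
Certifying cut of size 5: {Plant→City, Plant→x2, x7→City, x8→City, x9→City}.

5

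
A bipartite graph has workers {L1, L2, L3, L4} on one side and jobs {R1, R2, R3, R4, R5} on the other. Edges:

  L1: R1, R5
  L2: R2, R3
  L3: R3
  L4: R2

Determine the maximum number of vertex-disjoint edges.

Unit-capacity flow: source→left, listed edges, right→sink; max matching = max flow.
Augmenting path L1→R1 (+1); matched 1.
Augmenting path L2→R2 (+1); matched 2.
Augmenting path L3→R3 (+1); matched 3.
No augmenting path remains; maximum matching = 3.
König certificate: {L1, R2, R3} is a vertex cover of size 3 (every listed pair touches it), so no matching can be larger.

3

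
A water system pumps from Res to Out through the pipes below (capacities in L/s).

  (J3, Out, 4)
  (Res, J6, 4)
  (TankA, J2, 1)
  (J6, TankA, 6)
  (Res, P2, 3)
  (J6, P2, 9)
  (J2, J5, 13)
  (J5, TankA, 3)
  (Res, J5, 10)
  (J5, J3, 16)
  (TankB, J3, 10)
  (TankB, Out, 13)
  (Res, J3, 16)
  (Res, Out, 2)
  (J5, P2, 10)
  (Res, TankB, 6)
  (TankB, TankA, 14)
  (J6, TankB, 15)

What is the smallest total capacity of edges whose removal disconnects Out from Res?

Augment Res→Out: bottleneck 2, flow now 2.
Augment Res→TankB→Out: bottleneck 6, flow now 8.
Augment Res→J3→Out: bottleneck 4, flow now 12.
Augment Res→J6→TankB→Out: bottleneck 4, flow now 16.
No augmenting path remains; maximum flow = 16.
By max-flow min-cut, the minimum cut capacity equals the max flow.
In the residual graph, reachable from Res: {Res, J2, J5, J3, TankA, P2}.
Min-cut edges: Res→J6 (4), Res→TankB (6), Res→Out (2), J3→Out (4); capacity 4 + 6 + 2 + 4 = 16.

16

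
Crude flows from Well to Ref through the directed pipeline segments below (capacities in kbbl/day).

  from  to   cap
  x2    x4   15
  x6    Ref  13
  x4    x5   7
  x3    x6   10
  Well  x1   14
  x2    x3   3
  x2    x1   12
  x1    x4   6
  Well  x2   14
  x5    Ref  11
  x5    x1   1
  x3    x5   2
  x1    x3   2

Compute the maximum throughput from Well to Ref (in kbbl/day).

12

Augment Well→x1→x3→x5→Ref: bottleneck 2, flow now 2.
Augment Well→x1→x4→x5→Ref: bottleneck 6, flow now 8.
Augment Well→x2→x3→x6→Ref: bottleneck 3, flow now 11.
Augment Well→x2→x4→x5→Ref: bottleneck 1, flow now 12.
No augmenting path remains; maximum flow = 12.
In the residual graph, reachable from Well: {Well, x1, x2, x4}.
Min-cut edges: x1→x3 (2), x2→x3 (3), x4→x5 (7); capacity 2 + 3 + 7 = 12.
This cut is saturated, so no flow can exceed 12.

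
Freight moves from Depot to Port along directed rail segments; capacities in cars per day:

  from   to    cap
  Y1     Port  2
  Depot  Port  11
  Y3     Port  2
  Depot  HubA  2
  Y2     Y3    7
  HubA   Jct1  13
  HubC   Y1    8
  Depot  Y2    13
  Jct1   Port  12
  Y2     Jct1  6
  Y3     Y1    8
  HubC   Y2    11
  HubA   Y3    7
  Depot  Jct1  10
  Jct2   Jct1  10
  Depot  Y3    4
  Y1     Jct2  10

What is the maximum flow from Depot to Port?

27

Augment Depot→Port: bottleneck 11, flow now 11.
Augment Depot→Y3→Port: bottleneck 2, flow now 13.
Augment Depot→Jct1→Port: bottleneck 10, flow now 23.
Augment Depot→Y2→Jct1→Port: bottleneck 2, flow now 25.
Augment Depot→Y3→Y1→Port: bottleneck 2, flow now 27.
No augmenting path remains; maximum flow = 27.
In the residual graph, reachable from Depot: {Depot, Y2, HubA, Y3, Y1, Jct2, Jct1}.
Min-cut edges: Depot→Port (11), Y3→Port (2), Y1→Port (2), Jct1→Port (12); capacity 11 + 2 + 2 + 12 = 27.
This cut is saturated, so no flow can exceed 27.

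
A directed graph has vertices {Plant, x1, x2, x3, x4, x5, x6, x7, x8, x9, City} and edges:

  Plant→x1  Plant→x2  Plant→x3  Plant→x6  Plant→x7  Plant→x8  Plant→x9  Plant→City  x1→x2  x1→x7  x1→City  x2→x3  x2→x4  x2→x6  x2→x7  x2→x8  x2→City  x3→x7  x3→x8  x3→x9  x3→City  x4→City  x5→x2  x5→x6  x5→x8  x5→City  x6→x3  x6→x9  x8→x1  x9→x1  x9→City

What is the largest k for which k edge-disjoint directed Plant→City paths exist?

6

Assign every edge capacity 1; by Menger, the answer equals the max flow.
Path Plant→City (+1); total 1.
Path Plant→x1→City (+1); total 2.
Path Plant→x2→City (+1); total 3.
Path Plant→x3→City (+1); total 4.
Path Plant→x9→City (+1); total 5.
Path Plant→x8→x1→x2→x4→City (+1); total 6.
No residual Plant→City path; max flow = 6.
Certifying cut of size 6: {Plant→City, Plant→x2, x1→City, x1→x2, x3→City, x9→City}.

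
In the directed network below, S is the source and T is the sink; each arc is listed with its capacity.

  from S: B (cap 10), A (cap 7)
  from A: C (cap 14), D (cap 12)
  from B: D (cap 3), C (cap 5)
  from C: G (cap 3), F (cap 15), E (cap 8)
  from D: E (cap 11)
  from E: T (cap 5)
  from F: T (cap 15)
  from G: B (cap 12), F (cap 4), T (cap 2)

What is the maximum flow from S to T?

15

Augment S→A→C→E→T: bottleneck 5, flow now 5.
Augment S→A→C→F→T: bottleneck 2, flow now 7.
Augment S→B→C→F→T: bottleneck 5, flow now 12.
Augment S→B→D→E→C→F→T: bottleneck 3, flow now 15. (uses reverse residual edge)
No augmenting path remains; maximum flow = 15.
In the residual graph, reachable from S: {S, B}.
Min-cut edges: S→A (7), B→C (5), B→D (3); capacity 7 + 5 + 3 = 15.
This cut is saturated, so no flow can exceed 15.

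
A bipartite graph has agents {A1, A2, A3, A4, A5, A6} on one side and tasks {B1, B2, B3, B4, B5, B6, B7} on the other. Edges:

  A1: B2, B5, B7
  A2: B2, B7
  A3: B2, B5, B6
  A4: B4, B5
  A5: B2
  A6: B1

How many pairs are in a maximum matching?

Unit-capacity flow: source→left, listed edges, right→sink; max matching = max flow.
Augmenting path A1→B2 (+1); matched 1.
Augmenting path A2→B7 (+1); matched 2.
Augmenting path A3→B5 (+1); matched 3.
Augmenting path A4→B4 (+1); matched 4.
Augmenting path A6→B1 (+1); matched 5.
Augmenting path A5→B2→A1→B5→A3→B6 (+1); matched 6.
No augmenting path remains; maximum matching = 6.
König certificate: {A1, A2, A3, A4, A5, A6} is a vertex cover of size 6 (every listed pair touches it), so no matching can be larger.

6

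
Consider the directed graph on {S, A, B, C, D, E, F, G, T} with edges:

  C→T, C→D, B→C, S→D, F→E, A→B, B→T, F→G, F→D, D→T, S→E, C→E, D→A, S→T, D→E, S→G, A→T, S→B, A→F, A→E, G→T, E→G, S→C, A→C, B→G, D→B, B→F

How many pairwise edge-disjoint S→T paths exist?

Assign every edge capacity 1; by Menger, the answer equals the max flow.
Path S→T (+1); total 1.
Path S→B→T (+1); total 2.
Path S→C→T (+1); total 3.
Path S→D→T (+1); total 4.
Path S→G→T (+1); total 5.
No residual S→T path; max flow = 5.
Certifying cut of size 5: {G→T, S→B, S→C, S→D, S→T}.

5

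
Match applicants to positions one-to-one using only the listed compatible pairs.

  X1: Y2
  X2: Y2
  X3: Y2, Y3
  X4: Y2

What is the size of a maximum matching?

Unit-capacity flow: source→left, listed edges, right→sink; max matching = max flow.
Augmenting path X1→Y2 (+1); matched 1.
Augmenting path X3→Y3 (+1); matched 2.
No augmenting path remains; maximum matching = 2.
König certificate: {X3, Y2} is a vertex cover of size 2 (every listed pair touches it), so no matching can be larger.

2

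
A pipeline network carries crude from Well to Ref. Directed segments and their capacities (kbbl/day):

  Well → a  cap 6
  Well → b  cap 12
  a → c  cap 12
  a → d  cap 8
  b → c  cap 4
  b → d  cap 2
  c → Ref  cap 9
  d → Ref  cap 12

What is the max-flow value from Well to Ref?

12

Augment Well→a→c→Ref: bottleneck 6, flow now 6.
Augment Well→b→c→Ref: bottleneck 3, flow now 9.
Augment Well→b→d→Ref: bottleneck 2, flow now 11.
Augment Well→b→c→a→d→Ref: bottleneck 1, flow now 12. (uses reverse residual edge)
No augmenting path remains; maximum flow = 12.
In the residual graph, reachable from Well: {Well, b}.
Min-cut edges: Well→a (6), b→c (4), b→d (2); capacity 6 + 4 + 2 = 12.
This cut is saturated, so no flow can exceed 12.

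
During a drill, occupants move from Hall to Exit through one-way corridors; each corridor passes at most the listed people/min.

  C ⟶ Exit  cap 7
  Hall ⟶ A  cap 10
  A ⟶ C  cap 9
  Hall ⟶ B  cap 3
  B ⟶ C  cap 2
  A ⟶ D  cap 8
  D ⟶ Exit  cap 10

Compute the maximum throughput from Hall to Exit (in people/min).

Augment Hall→A→C→Exit: bottleneck 7, flow now 7.
Augment Hall→A→D→Exit: bottleneck 3, flow now 10.
Augment Hall→B→C→A→D→Exit: bottleneck 2, flow now 12. (uses reverse residual edge)
No augmenting path remains; maximum flow = 12.
In the residual graph, reachable from Hall: {Hall, B}.
Min-cut edges: Hall→A (10), B→C (2); capacity 10 + 2 = 12.
This cut is saturated, so no flow can exceed 12.

12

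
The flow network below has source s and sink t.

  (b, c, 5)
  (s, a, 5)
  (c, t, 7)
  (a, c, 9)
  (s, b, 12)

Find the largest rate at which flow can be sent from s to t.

7

Augment s→a→c→t: bottleneck 5, flow now 5.
Augment s→b→c→t: bottleneck 2, flow now 7.
No augmenting path remains; maximum flow = 7.
In the residual graph, reachable from s: {s, a, b, c}.
Min-cut edges: c→t (7); capacity 7 = 7.
This cut is saturated, so no flow can exceed 7.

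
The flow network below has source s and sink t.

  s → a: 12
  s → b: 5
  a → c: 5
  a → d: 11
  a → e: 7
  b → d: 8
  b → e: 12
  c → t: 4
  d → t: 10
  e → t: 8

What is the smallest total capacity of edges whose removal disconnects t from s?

Augment s→a→c→t: bottleneck 4, flow now 4.
Augment s→a→d→t: bottleneck 8, flow now 12.
Augment s→b→d→t: bottleneck 2, flow now 14.
Augment s→b→e→t: bottleneck 3, flow now 17.
No augmenting path remains; maximum flow = 17.
By max-flow min-cut, the minimum cut capacity equals the max flow.
In the residual graph, reachable from s: {s}.
Min-cut edges: s→a (12), s→b (5); capacity 12 + 5 = 17.

17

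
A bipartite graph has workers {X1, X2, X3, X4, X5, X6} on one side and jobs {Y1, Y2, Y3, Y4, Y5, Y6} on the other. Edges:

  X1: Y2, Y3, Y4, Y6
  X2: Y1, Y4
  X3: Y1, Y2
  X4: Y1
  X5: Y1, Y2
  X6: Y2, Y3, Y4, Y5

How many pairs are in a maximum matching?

5

Unit-capacity flow: source→left, listed edges, right→sink; max matching = max flow.
Augmenting path X1→Y2 (+1); matched 1.
Augmenting path X2→Y1 (+1); matched 2.
Augmenting path X6→Y3 (+1); matched 3.
Augmenting path X3→Y1→X2→Y4 (+1); matched 4.
Augmenting path X5→Y2→X1→Y6 (+1); matched 5.
No augmenting path remains; maximum matching = 5.
König certificate: {X1, X2, X6, Y1, Y2} is a vertex cover of size 5 (every listed pair touches it), so no matching can be larger.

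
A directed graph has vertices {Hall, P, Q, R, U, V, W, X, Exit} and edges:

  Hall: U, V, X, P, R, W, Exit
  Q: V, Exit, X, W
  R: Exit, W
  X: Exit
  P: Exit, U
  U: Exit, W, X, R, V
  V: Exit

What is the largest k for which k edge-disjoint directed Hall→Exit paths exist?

6

Assign every edge capacity 1; by Menger, the answer equals the max flow.
Path Hall→Exit (+1); total 1.
Path Hall→P→Exit (+1); total 2.
Path Hall→R→Exit (+1); total 3.
Path Hall→U→Exit (+1); total 4.
Path Hall→V→Exit (+1); total 5.
Path Hall→X→Exit (+1); total 6.
No residual Hall→Exit path; max flow = 6.
Certifying cut of size 6: {Hall→Exit, Hall→P, Hall→R, Hall→U, Hall→V, Hall→X}.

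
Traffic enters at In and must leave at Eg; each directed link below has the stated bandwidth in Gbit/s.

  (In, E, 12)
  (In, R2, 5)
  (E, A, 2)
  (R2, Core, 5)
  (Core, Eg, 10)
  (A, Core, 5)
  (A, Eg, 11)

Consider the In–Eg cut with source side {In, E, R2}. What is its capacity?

Edges leaving {In, E, R2}: E→A (2), R2→Core (5).
Cut capacity = 2 + 5 = 7.

7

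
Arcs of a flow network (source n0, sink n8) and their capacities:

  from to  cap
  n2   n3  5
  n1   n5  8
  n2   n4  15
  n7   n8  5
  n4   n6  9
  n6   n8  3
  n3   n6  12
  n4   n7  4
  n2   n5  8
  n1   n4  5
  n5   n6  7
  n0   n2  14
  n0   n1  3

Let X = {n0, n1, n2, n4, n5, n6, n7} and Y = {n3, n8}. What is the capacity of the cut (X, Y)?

13

Edges leaving {n0, n1, n2, n4, n5, n6, n7}: n2→n3 (5), n6→n8 (3), n7→n8 (5).
Cut capacity = 5 + 3 + 5 = 13.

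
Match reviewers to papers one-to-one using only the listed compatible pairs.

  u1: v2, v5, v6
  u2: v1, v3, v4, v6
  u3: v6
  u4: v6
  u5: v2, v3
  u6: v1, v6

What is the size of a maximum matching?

Unit-capacity flow: source→left, listed edges, right→sink; max matching = max flow.
Augmenting path u1→v2 (+1); matched 1.
Augmenting path u2→v1 (+1); matched 2.
Augmenting path u3→v6 (+1); matched 3.
Augmenting path u5→v3 (+1); matched 4.
Augmenting path u6→v1→u2→v4 (+1); matched 5.
No augmenting path remains; maximum matching = 5.
König certificate: {u1, u2, u5, u6, v6} is a vertex cover of size 5 (every listed pair touches it), so no matching can be larger.

5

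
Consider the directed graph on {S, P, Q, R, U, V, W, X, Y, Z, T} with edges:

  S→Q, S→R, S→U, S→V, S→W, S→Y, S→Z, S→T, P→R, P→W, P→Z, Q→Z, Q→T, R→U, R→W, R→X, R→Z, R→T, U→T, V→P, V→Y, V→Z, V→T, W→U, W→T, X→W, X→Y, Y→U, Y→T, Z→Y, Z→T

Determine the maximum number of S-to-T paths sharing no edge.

8

Assign every edge capacity 1; by Menger, the answer equals the max flow.
Path S→T (+1); total 1.
Path S→Q→T (+1); total 2.
Path S→R→T (+1); total 3.
Path S→U→T (+1); total 4.
Path S→V→T (+1); total 5.
Path S→W→T (+1); total 6.
Path S→Y→T (+1); total 7.
Path S→Z→T (+1); total 8.
No residual S→T path; max flow = 8.
Certifying cut of size 8: {S→Q, S→R, S→T, S→U, S→V, S→W, S→Y, S→Z}.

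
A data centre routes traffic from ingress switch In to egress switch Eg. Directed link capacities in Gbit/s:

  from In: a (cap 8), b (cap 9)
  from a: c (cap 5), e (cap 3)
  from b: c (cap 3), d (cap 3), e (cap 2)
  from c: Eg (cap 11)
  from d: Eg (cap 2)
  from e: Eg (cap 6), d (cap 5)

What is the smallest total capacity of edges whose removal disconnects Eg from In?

Augment In→a→c→Eg: bottleneck 5, flow now 5.
Augment In→a→e→Eg: bottleneck 3, flow now 8.
Augment In→b→c→Eg: bottleneck 3, flow now 11.
Augment In→b→d→Eg: bottleneck 2, flow now 13.
Augment In→b→e→Eg: bottleneck 2, flow now 15.
No augmenting path remains; maximum flow = 15.
By max-flow min-cut, the minimum cut capacity equals the max flow.
In the residual graph, reachable from In: {In, b, d}.
Min-cut edges: In→a (8), b→c (3), b→e (2), d→Eg (2); capacity 8 + 3 + 2 + 2 = 15.

15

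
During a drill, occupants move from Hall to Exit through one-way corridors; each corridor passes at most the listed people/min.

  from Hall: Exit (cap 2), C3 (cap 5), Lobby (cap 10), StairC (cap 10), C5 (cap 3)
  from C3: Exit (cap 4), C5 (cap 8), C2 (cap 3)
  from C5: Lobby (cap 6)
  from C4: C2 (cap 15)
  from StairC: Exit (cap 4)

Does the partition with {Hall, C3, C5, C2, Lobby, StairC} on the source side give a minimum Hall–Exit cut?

Yes — it is a minimum cut (capacity 10).

Given cut capacity: 2 + 4 + 4 = 10.
Augment Hall→Exit: bottleneck 2, flow now 2.
Augment Hall→C3→Exit: bottleneck 4, flow now 6.
Augment Hall→StairC→Exit: bottleneck 4, flow now 10.
No augmenting path remains; maximum flow = 10.
Cut capacity 10 equals the max flow, so it is a minimum cut.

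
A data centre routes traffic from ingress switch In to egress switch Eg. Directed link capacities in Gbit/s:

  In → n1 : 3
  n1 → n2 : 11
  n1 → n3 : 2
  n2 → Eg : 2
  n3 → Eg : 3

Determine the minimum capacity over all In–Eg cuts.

Augment In→n1→n2→Eg: bottleneck 2, flow now 2.
Augment In→n1→n3→Eg: bottleneck 1, flow now 3.
No augmenting path remains; maximum flow = 3.
By max-flow min-cut, the minimum cut capacity equals the max flow.
In the residual graph, reachable from In: {In}.
Min-cut edges: In→n1 (3); capacity 3 = 3.

3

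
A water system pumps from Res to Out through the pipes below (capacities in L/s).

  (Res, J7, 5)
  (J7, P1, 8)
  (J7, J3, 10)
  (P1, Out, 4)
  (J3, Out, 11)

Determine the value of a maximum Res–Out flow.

5

Augment Res→J7→P1→Out: bottleneck 4, flow now 4.
Augment Res→J7→J3→Out: bottleneck 1, flow now 5.
No augmenting path remains; maximum flow = 5.
In the residual graph, reachable from Res: {Res}.
Min-cut edges: Res→J7 (5); capacity 5 = 5.
This cut is saturated, so no flow can exceed 5.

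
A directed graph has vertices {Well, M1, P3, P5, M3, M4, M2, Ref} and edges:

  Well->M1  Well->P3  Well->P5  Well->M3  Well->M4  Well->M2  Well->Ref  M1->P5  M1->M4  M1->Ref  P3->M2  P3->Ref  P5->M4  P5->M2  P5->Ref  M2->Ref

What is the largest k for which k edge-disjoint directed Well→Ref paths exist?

Assign every edge capacity 1; by Menger, the answer equals the max flow.
Path Well→Ref (+1); total 1.
Path Well→M1→Ref (+1); total 2.
Path Well→P3→Ref (+1); total 3.
Path Well→P5→Ref (+1); total 4.
Path Well→M2→Ref (+1); total 5.
No residual Well→Ref path; max flow = 5.
Certifying cut of size 5: {Well→M1, Well→M2, Well→P3, Well→P5, Well→Ref}.

5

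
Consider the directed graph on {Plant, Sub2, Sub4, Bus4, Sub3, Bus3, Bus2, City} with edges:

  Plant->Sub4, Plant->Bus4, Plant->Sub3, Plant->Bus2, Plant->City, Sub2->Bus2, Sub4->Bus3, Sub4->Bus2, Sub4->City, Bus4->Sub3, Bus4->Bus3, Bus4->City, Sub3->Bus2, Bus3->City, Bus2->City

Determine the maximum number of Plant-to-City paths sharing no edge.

Assign every edge capacity 1; by Menger, the answer equals the max flow.
Path Plant→City (+1); total 1.
Path Plant→Sub4→City (+1); total 2.
Path Plant→Bus4→City (+1); total 3.
Path Plant→Bus2→City (+1); total 4.
No residual Plant→City path; max flow = 4.
Certifying cut of size 4: {Bus2→City, Plant→Bus4, Plant→City, Plant→Sub4}.

4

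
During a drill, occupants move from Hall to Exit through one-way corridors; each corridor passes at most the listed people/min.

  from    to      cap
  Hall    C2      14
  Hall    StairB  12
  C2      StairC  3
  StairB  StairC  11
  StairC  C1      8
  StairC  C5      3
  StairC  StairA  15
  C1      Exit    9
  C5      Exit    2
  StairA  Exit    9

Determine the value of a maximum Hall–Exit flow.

14

Augment Hall→C2→StairC→C1→Exit: bottleneck 3, flow now 3.
Augment Hall→StairB→StairC→C1→Exit: bottleneck 5, flow now 8.
Augment Hall→StairB→StairC→C5→Exit: bottleneck 2, flow now 10.
Augment Hall→StairB→StairC→StairA→Exit: bottleneck 4, flow now 14.
No augmenting path remains; maximum flow = 14.
In the residual graph, reachable from Hall: {Hall, C2, StairB}.
Min-cut edges: C2→StairC (3), StairB→StairC (11); capacity 3 + 11 = 14.
This cut is saturated, so no flow can exceed 14.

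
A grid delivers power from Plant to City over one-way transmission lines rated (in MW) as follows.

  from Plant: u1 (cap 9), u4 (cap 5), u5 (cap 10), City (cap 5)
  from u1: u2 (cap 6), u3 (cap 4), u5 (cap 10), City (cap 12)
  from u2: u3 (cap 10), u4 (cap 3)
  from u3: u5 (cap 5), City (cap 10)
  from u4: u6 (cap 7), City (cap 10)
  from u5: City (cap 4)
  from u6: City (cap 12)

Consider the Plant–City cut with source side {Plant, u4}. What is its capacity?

Edges leaving {Plant, u4}: Plant→u1 (9), Plant→u5 (10), Plant→City (5), u4→u6 (7), u4→City (10).
Cut capacity = 9 + 10 + 5 + 7 + 10 = 41.

41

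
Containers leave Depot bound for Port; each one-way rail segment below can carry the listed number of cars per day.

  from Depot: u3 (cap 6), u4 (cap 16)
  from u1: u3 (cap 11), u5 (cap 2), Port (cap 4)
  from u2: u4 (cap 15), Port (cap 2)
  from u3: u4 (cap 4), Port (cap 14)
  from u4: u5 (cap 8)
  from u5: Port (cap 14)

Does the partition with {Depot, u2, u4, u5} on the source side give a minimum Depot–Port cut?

Given cut capacity: 6 + 2 + 14 = 22.
Augment Depot→u3→Port: bottleneck 6, flow now 6.
Augment Depot→u4→u5→Port: bottleneck 8, flow now 14.
No augmenting path remains; maximum flow = 14.
In the residual graph, reachable from Depot: {Depot, u4}.
Min-cut edges: Depot→u3 (6), u4→u5 (8); capacity 6 + 8 = 14.
Cut capacity 22 exceeds the max flow 14, so it is not minimum.

No — its capacity is 22, but the minimum cut has capacity 14.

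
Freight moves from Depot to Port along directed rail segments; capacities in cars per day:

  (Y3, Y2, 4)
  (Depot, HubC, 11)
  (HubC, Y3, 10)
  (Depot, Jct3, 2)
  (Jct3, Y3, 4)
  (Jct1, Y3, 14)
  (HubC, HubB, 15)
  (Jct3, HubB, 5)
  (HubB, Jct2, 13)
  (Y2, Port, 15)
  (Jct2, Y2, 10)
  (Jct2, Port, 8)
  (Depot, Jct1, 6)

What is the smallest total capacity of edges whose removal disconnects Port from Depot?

17

Augment Depot→Jct3→HubB→Jct2→Port: bottleneck 2, flow now 2.
Augment Depot→Jct1→Y3→Y2→Port: bottleneck 4, flow now 6.
Augment Depot→HubC→HubB→Jct2→Port: bottleneck 6, flow now 12.
Augment Depot→HubC→HubB→Jct2→Y2→Port: bottleneck 5, flow now 17.
No augmenting path remains; maximum flow = 17.
By max-flow min-cut, the minimum cut capacity equals the max flow.
In the residual graph, reachable from Depot: {Depot, Jct1, Y3}.
Min-cut edges: Depot→Jct3 (2), Depot→HubC (11), Y3→Y2 (4); capacity 2 + 11 + 4 = 17.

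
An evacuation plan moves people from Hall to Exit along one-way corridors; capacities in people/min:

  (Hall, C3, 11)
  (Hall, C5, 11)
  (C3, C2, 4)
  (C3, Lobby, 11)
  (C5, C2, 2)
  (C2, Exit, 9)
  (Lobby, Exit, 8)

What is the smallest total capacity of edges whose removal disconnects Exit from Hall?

Augment Hall→C3→C2→Exit: bottleneck 4, flow now 4.
Augment Hall→C3→Lobby→Exit: bottleneck 7, flow now 11.
Augment Hall→C5→C2→Exit: bottleneck 2, flow now 13.
No augmenting path remains; maximum flow = 13.
By max-flow min-cut, the minimum cut capacity equals the max flow.
In the residual graph, reachable from Hall: {Hall, C5}.
Min-cut edges: Hall→C3 (11), C5→C2 (2); capacity 11 + 2 = 13.

13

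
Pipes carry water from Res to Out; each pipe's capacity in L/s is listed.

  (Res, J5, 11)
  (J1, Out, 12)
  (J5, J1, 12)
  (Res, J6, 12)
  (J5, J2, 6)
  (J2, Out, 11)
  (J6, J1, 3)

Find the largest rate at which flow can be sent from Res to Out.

14

Augment Res→J5→J1→Out: bottleneck 11, flow now 11.
Augment Res→J6→J1→Out: bottleneck 1, flow now 12.
Augment Res→J6→J1→J5→J2→Out: bottleneck 2, flow now 14. (uses reverse residual edge)
No augmenting path remains; maximum flow = 14.
In the residual graph, reachable from Res: {Res, J6}.
Min-cut edges: Res→J5 (11), J6→J1 (3); capacity 11 + 3 = 14.
This cut is saturated, so no flow can exceed 14.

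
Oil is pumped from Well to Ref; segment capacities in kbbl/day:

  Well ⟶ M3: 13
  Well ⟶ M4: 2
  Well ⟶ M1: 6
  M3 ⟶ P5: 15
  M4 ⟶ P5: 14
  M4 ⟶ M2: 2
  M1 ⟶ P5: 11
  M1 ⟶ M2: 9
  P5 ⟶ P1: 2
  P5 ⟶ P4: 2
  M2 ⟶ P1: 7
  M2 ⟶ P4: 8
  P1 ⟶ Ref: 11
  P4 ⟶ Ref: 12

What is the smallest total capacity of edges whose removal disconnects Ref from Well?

12

Augment Well→M3→P5→P1→Ref: bottleneck 2, flow now 2.
Augment Well→M3→P5→P4→Ref: bottleneck 2, flow now 4.
Augment Well→M4→M2→P1→Ref: bottleneck 2, flow now 6.
Augment Well→M1→M2→P1→Ref: bottleneck 5, flow now 11.
Augment Well→M1→M2→P4→Ref: bottleneck 1, flow now 12.
No augmenting path remains; maximum flow = 12.
By max-flow min-cut, the minimum cut capacity equals the max flow.
In the residual graph, reachable from Well: {Well, M3, P5}.
Min-cut edges: Well→M4 (2), Well→M1 (6), P5→P1 (2), P5→P4 (2); capacity 2 + 6 + 2 + 2 = 12.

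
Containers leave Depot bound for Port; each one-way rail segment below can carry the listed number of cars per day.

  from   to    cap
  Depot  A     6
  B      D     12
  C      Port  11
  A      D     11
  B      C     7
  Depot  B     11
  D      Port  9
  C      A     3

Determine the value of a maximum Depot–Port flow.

Augment Depot→A→D→Port: bottleneck 6, flow now 6.
Augment Depot→B→C→Port: bottleneck 7, flow now 13.
Augment Depot→B→D→Port: bottleneck 3, flow now 16.
No augmenting path remains; maximum flow = 16.
In the residual graph, reachable from Depot: {Depot, A, B, D}.
Min-cut edges: B→C (7), D→Port (9); capacity 7 + 9 = 16.
This cut is saturated, so no flow can exceed 16.

16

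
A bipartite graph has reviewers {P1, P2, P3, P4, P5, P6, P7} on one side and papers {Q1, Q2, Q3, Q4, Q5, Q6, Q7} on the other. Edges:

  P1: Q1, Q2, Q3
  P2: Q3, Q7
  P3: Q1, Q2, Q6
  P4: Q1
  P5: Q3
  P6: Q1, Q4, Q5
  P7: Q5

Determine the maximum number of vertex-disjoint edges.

7

Unit-capacity flow: source→left, listed edges, right→sink; max matching = max flow.
Augmenting path P1→Q1 (+1); matched 1.
Augmenting path P2→Q3 (+1); matched 2.
Augmenting path P3→Q2 (+1); matched 3.
Augmenting path P6→Q4 (+1); matched 4.
Augmenting path P7→Q5 (+1); matched 5.
Augmenting path P5→Q3→P2→Q7 (+1); matched 6.
Augmenting path P4→Q1→P1→Q2→P3→Q6 (+1); matched 7.
No augmenting path remains; maximum matching = 7.
König certificate: {P1, P2, P3, P4, P5, P6, P7} is a vertex cover of size 7 (every listed pair touches it), so no matching can be larger.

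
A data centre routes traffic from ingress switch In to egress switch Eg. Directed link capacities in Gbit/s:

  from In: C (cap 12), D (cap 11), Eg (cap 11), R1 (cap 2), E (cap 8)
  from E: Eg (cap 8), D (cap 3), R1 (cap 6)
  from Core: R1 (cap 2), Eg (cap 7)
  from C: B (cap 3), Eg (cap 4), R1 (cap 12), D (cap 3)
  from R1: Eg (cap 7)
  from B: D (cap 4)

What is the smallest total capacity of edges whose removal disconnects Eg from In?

30

Augment In→Eg: bottleneck 11, flow now 11.
Augment In→E→Eg: bottleneck 8, flow now 19.
Augment In→C→Eg: bottleneck 4, flow now 23.
Augment In→R1→Eg: bottleneck 2, flow now 25.
Augment In→C→R1→Eg: bottleneck 5, flow now 30.
No augmenting path remains; maximum flow = 30.
By max-flow min-cut, the minimum cut capacity equals the max flow.
In the residual graph, reachable from In: {In, C, R1, B, D}.
Min-cut edges: In→E (8), In→Eg (11), C→Eg (4), R1→Eg (7); capacity 8 + 11 + 4 + 7 = 30.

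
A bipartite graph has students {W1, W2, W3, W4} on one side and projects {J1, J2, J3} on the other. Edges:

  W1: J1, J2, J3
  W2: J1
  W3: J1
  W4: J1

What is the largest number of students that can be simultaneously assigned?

2

Unit-capacity flow: source→left, listed edges, right→sink; max matching = max flow.
Augmenting path W1→J1 (+1); matched 1.
Augmenting path W2→J1→W1→J2 (+1); matched 2.
No augmenting path remains; maximum matching = 2.
König certificate: {W1, J1} is a vertex cover of size 2 (every listed pair touches it), so no matching can be larger.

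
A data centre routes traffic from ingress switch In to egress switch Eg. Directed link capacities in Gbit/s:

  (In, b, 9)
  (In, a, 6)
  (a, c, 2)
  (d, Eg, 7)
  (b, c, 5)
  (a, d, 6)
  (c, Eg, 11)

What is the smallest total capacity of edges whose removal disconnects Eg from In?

11

Augment In→a→c→Eg: bottleneck 2, flow now 2.
Augment In→a→d→Eg: bottleneck 4, flow now 6.
Augment In→b→c→Eg: bottleneck 5, flow now 11.
No augmenting path remains; maximum flow = 11.
By max-flow min-cut, the minimum cut capacity equals the max flow.
In the residual graph, reachable from In: {In, b}.
Min-cut edges: In→a (6), b→c (5); capacity 6 + 5 = 11.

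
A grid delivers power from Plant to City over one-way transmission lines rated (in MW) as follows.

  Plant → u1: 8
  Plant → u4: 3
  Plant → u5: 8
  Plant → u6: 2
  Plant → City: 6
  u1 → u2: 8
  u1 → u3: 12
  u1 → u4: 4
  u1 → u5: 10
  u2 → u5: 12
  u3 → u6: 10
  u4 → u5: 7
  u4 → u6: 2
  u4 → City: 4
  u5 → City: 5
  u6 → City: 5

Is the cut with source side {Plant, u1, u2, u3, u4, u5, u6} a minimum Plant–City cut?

Yes — it is a minimum cut (capacity 20).

Given cut capacity: 6 + 4 + 5 + 5 = 20.
Augment Plant→City: bottleneck 6, flow now 6.
Augment Plant→u4→City: bottleneck 3, flow now 9.
Augment Plant→u5→City: bottleneck 5, flow now 14.
Augment Plant→u6→City: bottleneck 2, flow now 16.
Augment Plant→u1→u4→City: bottleneck 1, flow now 17.
Augment Plant→u1→u3→u6→City: bottleneck 3, flow now 20.
No augmenting path remains; maximum flow = 20.
Cut capacity 20 equals the max flow, so it is a minimum cut.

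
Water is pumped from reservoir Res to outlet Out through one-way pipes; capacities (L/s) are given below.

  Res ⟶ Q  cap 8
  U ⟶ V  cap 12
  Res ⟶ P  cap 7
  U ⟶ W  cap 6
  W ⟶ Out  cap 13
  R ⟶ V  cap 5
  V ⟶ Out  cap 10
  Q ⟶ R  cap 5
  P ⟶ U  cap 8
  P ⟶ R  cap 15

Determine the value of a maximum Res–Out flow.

Augment Res→P→R→V→Out: bottleneck 5, flow now 5.
Augment Res→P→U→V→Out: bottleneck 2, flow now 7.
Augment Res→Q→R→P→U→V→Out: bottleneck 3, flow now 10. (uses reverse residual edge)
Augment Res→Q→R→P→U→W→Out: bottleneck 2, flow now 12. (uses reverse residual edge)
No augmenting path remains; maximum flow = 12.
In the residual graph, reachable from Res: {Res, Q}.
Min-cut edges: Res→P (7), Q→R (5); capacity 7 + 5 = 12.
This cut is saturated, so no flow can exceed 12.

12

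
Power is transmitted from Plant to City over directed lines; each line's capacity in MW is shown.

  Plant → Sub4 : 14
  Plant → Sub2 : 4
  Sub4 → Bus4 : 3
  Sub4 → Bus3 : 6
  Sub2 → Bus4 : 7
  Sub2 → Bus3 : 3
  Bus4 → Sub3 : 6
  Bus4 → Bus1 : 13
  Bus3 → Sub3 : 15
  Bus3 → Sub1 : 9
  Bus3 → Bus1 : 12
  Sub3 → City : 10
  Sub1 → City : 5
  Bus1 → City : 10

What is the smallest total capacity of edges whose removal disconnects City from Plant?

13

Augment Plant→Sub4→Bus4→Sub3→City: bottleneck 3, flow now 3.
Augment Plant→Sub4→Bus3→Sub3→City: bottleneck 6, flow now 9.
Augment Plant→Sub2→Bus4→Sub3→City: bottleneck 1, flow now 10.
Augment Plant→Sub2→Bus4→Bus1→City: bottleneck 3, flow now 13.
No augmenting path remains; maximum flow = 13.
By max-flow min-cut, the minimum cut capacity equals the max flow.
In the residual graph, reachable from Plant: {Plant, Sub4}.
Min-cut edges: Plant→Sub2 (4), Sub4→Bus4 (3), Sub4→Bus3 (6); capacity 4 + 3 + 6 = 13.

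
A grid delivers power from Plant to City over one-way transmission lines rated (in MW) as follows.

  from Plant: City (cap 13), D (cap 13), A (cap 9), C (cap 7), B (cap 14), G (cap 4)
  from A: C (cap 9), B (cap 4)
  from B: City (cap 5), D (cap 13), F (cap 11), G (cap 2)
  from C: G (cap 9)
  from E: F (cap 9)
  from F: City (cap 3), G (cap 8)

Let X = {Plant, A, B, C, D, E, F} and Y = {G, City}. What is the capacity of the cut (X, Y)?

Edges leaving {Plant, A, B, C, D, E, F}: Plant→G (4), Plant→City (13), B→G (2), B→City (5), C→G (9), F→G (8), F→City (3).
Cut capacity = 4 + 13 + 2 + 5 + 9 + 8 + 3 = 44.

44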